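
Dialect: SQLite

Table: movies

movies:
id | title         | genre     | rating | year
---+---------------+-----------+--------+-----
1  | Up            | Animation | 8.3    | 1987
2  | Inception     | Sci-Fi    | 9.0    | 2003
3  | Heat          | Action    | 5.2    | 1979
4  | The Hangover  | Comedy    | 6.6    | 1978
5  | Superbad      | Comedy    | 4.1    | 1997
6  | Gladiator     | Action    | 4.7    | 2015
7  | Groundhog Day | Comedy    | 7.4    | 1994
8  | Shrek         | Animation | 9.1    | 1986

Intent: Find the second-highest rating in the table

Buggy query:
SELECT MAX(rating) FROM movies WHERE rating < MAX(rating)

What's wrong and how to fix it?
Bug: MAX(rating) on the right of the comparison is an aggregate-in-WHERE error

Fix: Compute the overall MAX in a subquery, then take MAX of rows below it

Corrected query:
SELECT MAX(rating) FROM movies WHERE rating < (SELECT MAX(rating) FROM movies)

Result:
MAX(rating)
-----------
9          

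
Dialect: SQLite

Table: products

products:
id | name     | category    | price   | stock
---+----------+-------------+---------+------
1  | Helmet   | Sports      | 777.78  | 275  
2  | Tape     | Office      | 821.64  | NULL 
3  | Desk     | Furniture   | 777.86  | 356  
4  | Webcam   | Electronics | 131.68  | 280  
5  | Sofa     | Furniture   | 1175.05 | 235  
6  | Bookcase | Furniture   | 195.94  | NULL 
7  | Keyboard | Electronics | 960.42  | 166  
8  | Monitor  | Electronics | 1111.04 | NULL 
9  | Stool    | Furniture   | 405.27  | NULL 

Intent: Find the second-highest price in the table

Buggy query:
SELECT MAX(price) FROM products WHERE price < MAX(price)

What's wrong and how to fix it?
Bug: MAX(price) on the right of the comparison is an aggregate-in-WHERE error

Fix: Compute the overall MAX in a subquery, then take MAX of rows below it

Corrected query:
SELECT MAX(price) FROM products WHERE price < (SELECT MAX(price) FROM products)

Result:
MAX(price)
----------
1111.04   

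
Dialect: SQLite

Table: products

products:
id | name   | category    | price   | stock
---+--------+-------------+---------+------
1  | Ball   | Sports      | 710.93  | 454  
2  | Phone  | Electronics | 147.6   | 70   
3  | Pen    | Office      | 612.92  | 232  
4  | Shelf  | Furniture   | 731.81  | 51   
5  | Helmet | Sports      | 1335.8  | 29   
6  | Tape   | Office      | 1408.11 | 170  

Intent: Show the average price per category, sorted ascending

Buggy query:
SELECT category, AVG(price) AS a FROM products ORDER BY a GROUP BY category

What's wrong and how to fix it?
Bug: GROUP BY must precede ORDER BY

Fix: Move ORDER BY to the end, after GROUP BY

Corrected query:
SELECT category, AVG(price) AS a FROM products GROUP BY category ORDER BY a

Result:
category    | a       
------------+---------
Electronics | 147.6   
Furniture   | 731.81  
Office      | 1010.515
Sports      | 1023.365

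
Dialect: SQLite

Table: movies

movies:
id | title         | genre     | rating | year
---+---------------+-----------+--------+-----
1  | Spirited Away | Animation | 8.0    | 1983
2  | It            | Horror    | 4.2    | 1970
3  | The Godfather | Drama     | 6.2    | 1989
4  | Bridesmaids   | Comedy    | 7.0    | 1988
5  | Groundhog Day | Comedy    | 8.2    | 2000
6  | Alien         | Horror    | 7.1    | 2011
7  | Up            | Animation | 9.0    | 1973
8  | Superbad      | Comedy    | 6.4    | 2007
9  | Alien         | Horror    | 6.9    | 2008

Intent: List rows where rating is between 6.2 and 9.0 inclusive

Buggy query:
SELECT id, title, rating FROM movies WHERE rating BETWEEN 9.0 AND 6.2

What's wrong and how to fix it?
Bug: The bounds are reversed; BETWEEN a AND b requires a <= b to match anything

Fix: Write BETWEEN 6.2 AND 9.0

Corrected query:
SELECT id, title, rating FROM movies WHERE rating BETWEEN 6.2 AND 9.0

Result:
id | title         | rating
---+---------------+-------
1  | Spirited Away | 8     
3  | The Godfather | 6.2   
4  | Bridesmaids   | 7     
5  | Groundhog Day | 8.2   
6  | Alien         | 7.1   
7  | Up            | 9     
8  | Superbad      | 6.4   
9  | Alien         | 6.9   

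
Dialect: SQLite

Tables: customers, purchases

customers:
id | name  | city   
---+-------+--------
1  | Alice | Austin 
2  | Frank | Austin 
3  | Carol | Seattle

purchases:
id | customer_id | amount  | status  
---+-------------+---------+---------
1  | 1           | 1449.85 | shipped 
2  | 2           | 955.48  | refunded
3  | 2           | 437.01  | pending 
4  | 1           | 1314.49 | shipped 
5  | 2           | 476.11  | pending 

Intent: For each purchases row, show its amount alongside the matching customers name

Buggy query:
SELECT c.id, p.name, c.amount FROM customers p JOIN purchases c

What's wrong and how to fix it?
Bug: Missing join condition: each purchases row is matched to all customers rows instead of just its own

Fix: Specify the join condition linking the foreign key to the parent id

Corrected query:
SELECT c.id, p.name, c.amount FROM customers p JOIN purchases c ON c.customer_id = p.id

Result:
id | name  | amount 
---+-------+--------
1  | Alice | 1449.85
2  | Frank | 955.48 
3  | Frank | 437.01 
4  | Alice | 1314.49
5  | Frank | 476.11 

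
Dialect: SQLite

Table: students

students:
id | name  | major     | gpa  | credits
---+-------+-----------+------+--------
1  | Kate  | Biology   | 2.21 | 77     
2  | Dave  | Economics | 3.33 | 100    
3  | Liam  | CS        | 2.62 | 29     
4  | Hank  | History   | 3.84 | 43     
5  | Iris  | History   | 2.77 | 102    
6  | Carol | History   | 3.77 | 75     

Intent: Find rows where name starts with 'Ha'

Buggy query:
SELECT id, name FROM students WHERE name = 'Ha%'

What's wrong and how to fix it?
Bug: Wildcards only work with LIKE; '=' treats '%' as a literal character

Fix: Replace '=' with LIKE so 'Ha%' is treated as a pattern

Corrected query:
SELECT id, name FROM students WHERE name LIKE 'Ha%'

Result:
id | name
---+-----
4  | Hank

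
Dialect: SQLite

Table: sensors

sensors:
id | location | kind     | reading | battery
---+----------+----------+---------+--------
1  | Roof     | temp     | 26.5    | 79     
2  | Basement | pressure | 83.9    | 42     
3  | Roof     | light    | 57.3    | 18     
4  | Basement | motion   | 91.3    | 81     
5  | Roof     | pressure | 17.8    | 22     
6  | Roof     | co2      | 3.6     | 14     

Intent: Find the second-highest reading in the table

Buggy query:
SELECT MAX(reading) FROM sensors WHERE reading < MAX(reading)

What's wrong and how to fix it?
Bug: MAX(reading) on the right of the comparison is an aggregate-in-WHERE error

Fix: Put the inner MAX in a scalar subquery

Corrected query:
SELECT MAX(reading) FROM sensors WHERE reading < (SELECT MAX(reading) FROM sensors)

Result:
MAX(reading)
------------
83.9        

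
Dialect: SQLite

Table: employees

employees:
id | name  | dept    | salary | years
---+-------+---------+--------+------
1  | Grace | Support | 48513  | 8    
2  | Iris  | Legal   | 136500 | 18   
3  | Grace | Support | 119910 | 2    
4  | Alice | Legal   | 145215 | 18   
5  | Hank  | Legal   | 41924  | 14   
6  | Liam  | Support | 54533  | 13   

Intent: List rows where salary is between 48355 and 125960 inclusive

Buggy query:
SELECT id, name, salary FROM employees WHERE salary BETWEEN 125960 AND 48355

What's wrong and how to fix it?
Bug: The bounds are reversed; BETWEEN a AND b requires a <= b to match anything

Fix: Write BETWEEN 48355 AND 125960

Corrected query:
SELECT id, name, salary FROM employees WHERE salary BETWEEN 48355 AND 125960

Result:
id | name  | salary
---+-------+-------
1  | Grace | 48513 
3  | Grace | 119910
6  | Liam  | 54533 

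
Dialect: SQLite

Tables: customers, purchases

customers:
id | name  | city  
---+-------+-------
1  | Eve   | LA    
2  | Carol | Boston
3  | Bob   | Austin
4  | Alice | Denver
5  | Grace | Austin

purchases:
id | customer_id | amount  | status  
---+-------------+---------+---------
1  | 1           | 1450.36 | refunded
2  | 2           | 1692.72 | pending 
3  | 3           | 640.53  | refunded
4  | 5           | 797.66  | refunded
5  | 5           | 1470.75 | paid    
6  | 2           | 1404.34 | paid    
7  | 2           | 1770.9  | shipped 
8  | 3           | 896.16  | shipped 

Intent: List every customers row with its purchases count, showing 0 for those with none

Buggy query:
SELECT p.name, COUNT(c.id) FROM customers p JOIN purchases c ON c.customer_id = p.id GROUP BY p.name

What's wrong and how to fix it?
Bug: INNER JOIN drops customers rows that have no matching purchases rows

Fix: Switch to LEFT JOIN to retain unmatched parent rows

Corrected query:
SELECT p.name, COUNT(c.id) FROM customers p LEFT JOIN purchases c ON c.customer_id = p.id GROUP BY p.name

Result:
name  | COUNT(c.id)
------+------------
Alice | 0          
Bob   | 2          
Carol | 3          
Eve   | 1          
Grace | 2          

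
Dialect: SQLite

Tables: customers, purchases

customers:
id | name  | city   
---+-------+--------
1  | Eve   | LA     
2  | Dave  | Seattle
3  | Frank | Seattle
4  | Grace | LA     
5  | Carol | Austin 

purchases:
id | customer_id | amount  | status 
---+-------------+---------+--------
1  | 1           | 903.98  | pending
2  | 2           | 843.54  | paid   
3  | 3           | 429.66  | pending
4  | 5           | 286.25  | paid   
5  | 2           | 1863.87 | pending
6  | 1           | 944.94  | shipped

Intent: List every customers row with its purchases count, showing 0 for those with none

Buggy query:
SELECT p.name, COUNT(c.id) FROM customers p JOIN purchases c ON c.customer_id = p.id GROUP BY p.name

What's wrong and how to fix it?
Bug: An inner join excludes parents with zero children

Fix: Switch to LEFT JOIN to retain unmatched parent rows

Corrected query:
SELECT p.name, COUNT(c.id) FROM customers p LEFT JOIN purchases c ON c.customer_id = p.id GROUP BY p.name

Result:
name  | COUNT(c.id)
------+------------
Carol | 1          
Dave  | 2          
Eve   | 2          
Frank | 1          
Grace | 0          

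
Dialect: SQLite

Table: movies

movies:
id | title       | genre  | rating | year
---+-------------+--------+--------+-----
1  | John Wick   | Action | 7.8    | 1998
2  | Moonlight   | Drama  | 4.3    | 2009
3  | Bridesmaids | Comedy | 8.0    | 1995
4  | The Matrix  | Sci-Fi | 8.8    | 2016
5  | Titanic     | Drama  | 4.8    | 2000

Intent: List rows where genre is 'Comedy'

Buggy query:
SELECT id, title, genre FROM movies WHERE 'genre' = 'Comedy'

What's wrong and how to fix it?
Bug: Single quotes denote string literals in SQL; the column name is being compared as a constant string

Fix: Remove the quotes around the column name (or use double quotes for an identifier)

Corrected query:
SELECT id, title, genre FROM movies WHERE genre = 'Comedy'

Result:
id | title       | genre 
---+-------------+-------
3  | Bridesmaids | Comedy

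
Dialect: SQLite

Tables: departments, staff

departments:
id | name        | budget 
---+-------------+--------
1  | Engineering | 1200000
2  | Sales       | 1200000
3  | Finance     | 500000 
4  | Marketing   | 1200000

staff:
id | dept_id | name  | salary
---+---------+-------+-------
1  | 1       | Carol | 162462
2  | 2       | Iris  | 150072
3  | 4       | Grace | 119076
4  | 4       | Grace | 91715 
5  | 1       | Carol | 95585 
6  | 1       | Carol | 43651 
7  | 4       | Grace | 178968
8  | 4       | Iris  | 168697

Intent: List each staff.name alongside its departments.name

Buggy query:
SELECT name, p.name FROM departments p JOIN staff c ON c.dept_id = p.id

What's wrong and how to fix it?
Bug: Both tables have a 'name' column; the unqualified reference is ambiguous

Fix: Qualify the column with its table alias (c.name)

Corrected query:
SELECT c.name, p.name FROM departments p JOIN staff c ON c.dept_id = p.id

Result:
name  | name       
------+------------
Carol | Engineering
Iris  | Sales      
Grace | Marketing  
Grace | Marketing  
Carol | Engineering
Carol | Engineering
Grace | Marketing  
Iris  | Marketing  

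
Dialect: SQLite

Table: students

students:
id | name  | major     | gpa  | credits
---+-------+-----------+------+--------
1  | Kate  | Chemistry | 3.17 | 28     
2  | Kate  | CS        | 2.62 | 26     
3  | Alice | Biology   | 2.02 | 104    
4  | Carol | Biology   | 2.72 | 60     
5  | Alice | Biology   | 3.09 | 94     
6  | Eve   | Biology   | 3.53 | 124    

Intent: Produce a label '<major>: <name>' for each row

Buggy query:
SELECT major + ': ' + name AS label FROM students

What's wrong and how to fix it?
Bug: '+' is numeric addition; on text columns SQLite converts them to 0 instead of concatenating

Fix: Use the || operator for string concatenation

Corrected query:
SELECT major || ': ' || name AS label FROM students

Result:
label          
---------------
Chemistry: Kate
CS: Kate       
Biology: Alice 
Biology: Carol 
Biology: Alice 
Biology: Eve   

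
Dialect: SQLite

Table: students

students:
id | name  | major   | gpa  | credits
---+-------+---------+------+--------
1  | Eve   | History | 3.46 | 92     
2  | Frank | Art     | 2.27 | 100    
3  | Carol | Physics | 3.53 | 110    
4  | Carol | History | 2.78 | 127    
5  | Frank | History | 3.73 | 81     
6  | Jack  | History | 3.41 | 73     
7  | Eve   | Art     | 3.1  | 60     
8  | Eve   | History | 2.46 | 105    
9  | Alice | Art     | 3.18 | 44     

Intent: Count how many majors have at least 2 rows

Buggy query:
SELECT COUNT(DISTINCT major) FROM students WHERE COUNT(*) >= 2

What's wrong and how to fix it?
Bug: WHERE filters individual rows, not groups, so a group-level COUNT is invalid there

Fix: Group first with HAVING COUNT(*) >= 2, then COUNT the resulting groups

Corrected query:
SELECT COUNT(*) FROM (SELECT major FROM students GROUP BY major HAVING COUNT(*) >= 2)

Result:
COUNT(*)
--------
2       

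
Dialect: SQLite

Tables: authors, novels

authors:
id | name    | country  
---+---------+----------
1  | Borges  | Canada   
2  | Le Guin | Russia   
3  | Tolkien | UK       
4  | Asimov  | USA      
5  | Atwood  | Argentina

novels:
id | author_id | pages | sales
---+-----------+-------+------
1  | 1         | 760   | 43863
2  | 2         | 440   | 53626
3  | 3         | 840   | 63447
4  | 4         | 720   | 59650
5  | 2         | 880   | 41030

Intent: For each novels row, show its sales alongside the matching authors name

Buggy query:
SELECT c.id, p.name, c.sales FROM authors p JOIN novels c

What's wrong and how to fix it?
Bug: JOIN with no ON clause produces a cartesian product; every novels row pairs with every authors row

Fix: Add ON c.author_id = p.id to the JOIN

Corrected query:
SELECT c.id, p.name, c.sales FROM authors p JOIN novels c ON c.author_id = p.id

Result:
id | name    | sales
---+---------+------
1  | Borges  | 43863
2  | Le Guin | 53626
3  | Tolkien | 63447
4  | Asimov  | 59650
5  | Le Guin | 41030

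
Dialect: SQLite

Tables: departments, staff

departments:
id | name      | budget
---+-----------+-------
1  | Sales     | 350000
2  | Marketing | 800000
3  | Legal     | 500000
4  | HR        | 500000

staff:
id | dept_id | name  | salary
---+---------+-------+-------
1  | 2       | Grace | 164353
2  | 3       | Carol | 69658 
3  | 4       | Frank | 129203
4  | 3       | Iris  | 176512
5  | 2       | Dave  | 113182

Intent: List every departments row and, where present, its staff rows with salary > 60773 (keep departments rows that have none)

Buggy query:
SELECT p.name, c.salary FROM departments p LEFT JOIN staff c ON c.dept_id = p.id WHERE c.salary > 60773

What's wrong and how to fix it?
Bug: Filtering c.salary in WHERE discards the NULL rows produced by LEFT JOIN, turning it into an inner join

Fix: Move the right-table condition into the ON clause so unmatched parents are kept

Corrected query:
SELECT p.name, c.salary FROM departments p LEFT JOIN staff c ON c.dept_id = p.id AND c.salary > 60773

Result:
name      | salary
----------+-------
Sales     | NULL  
Marketing | 113182
Marketing | 164353
Legal     | 69658 
Legal     | 176512
HR        | 129203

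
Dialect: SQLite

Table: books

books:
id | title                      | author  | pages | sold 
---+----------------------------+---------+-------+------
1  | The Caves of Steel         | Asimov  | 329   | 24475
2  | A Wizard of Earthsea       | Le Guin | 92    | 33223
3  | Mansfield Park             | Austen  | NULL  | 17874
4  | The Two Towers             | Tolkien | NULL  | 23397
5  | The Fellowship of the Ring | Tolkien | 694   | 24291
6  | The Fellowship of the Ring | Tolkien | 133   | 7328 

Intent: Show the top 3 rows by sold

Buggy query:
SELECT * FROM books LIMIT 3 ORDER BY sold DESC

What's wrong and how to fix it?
Bug: LIMIT must come after ORDER BY

Fix: Sort with ORDER BY, then apply LIMIT

Corrected query:
SELECT * FROM books ORDER BY sold DESC LIMIT 3

Result:
id | title                      | author  | pages | sold 
---+----------------------------+---------+-------+------
2  | A Wizard of Earthsea       | Le Guin | 92    | 33223
1  | The Caves of Steel         | Asimov  | 329   | 24475
5  | The Fellowship of the Ring | Tolkien | 694   | 24291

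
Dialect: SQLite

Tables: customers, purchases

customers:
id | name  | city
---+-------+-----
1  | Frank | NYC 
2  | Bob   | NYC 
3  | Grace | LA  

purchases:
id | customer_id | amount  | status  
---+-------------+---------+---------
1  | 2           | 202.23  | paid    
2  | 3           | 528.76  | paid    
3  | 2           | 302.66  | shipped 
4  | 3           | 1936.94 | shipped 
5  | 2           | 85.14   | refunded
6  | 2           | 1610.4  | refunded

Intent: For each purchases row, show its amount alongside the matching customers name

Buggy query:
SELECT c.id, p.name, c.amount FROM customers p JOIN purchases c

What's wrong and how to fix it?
Bug: Missing join condition: each purchases row is matched to all customers rows instead of just its own

Fix: Specify the join condition linking the foreign key to the parent id

Corrected query:
SELECT c.id, p.name, c.amount FROM customers p JOIN purchases c ON c.customer_id = p.id

Result:
id | name  | amount 
---+-------+--------
1  | Bob   | 202.23 
2  | Grace | 528.76 
3  | Bob   | 302.66 
4  | Grace | 1936.94
5  | Bob   | 85.14  
6  | Bob   | 1610.4 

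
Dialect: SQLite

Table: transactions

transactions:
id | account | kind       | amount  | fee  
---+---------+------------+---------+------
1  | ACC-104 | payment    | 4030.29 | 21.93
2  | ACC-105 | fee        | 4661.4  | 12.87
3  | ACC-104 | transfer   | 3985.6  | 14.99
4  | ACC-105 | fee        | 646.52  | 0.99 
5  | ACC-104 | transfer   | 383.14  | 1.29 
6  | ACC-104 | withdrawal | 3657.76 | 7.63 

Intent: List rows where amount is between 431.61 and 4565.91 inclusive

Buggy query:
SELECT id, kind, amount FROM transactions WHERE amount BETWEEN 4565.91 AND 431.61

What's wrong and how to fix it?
Bug: The bounds are reversed; BETWEEN a AND b requires a <= b to match anything

Fix: Write BETWEEN 431.61 AND 4565.91

Corrected query:
SELECT id, kind, amount FROM transactions WHERE amount BETWEEN 431.61 AND 4565.91

Result:
id | kind       | amount 
---+------------+--------
1  | payment    | 4030.29
3  | transfer   | 3985.6 
4  | fee        | 646.52 
6  | withdrawal | 3657.76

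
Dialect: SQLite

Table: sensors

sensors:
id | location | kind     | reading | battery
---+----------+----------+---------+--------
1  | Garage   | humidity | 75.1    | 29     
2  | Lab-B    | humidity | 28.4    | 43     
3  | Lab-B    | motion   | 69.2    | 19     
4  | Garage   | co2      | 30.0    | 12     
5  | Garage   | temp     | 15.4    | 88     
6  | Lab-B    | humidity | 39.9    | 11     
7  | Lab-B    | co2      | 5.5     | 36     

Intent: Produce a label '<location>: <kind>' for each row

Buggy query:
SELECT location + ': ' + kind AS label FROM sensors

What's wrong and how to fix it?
Bug: '+' is numeric addition; on text columns SQLite converts them to 0 instead of concatenating

Fix: Replace + with || to concatenate text

Corrected query:
SELECT location || ': ' || kind AS label FROM sensors

Result:
label           
----------------
Garage: humidity
Lab-B: humidity 
Lab-B: motion   
Garage: co2     
Garage: temp    
Lab-B: humidity 
Lab-B: co2      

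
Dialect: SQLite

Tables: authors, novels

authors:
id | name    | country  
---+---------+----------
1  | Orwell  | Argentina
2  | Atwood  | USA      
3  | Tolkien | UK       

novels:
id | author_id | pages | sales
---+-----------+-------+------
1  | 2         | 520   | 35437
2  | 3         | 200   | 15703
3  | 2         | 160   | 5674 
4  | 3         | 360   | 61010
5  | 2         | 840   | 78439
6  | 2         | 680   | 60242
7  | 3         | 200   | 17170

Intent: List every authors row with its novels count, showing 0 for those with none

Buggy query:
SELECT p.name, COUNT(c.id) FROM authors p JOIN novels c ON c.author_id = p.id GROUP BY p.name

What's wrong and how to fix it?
Bug: INNER JOIN drops authors rows that have no matching novels rows

Fix: Switch to LEFT JOIN to retain unmatched parent rows

Corrected query:
SELECT p.name, COUNT(c.id) FROM authors p LEFT JOIN novels c ON c.author_id = p.id GROUP BY p.name

Result:
name    | COUNT(c.id)
--------+------------
Atwood  | 4          
Orwell  | 0          
Tolkien | 3          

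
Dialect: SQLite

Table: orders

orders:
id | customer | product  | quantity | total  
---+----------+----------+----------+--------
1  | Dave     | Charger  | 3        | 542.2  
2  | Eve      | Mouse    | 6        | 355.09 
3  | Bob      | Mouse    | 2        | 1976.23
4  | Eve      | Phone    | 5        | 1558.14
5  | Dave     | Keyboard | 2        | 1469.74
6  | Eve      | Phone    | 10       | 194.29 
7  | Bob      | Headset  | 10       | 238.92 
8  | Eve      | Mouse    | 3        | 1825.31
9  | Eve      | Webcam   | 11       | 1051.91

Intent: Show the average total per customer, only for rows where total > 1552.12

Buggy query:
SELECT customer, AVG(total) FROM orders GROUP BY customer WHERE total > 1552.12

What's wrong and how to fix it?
Bug: WHERE cannot follow GROUP BY

Fix: Move the WHERE clause before GROUP BY

Corrected query:
SELECT customer, AVG(total) FROM orders WHERE total > 1552.12 GROUP BY customer

Result:
customer | AVG(total)
---------+-----------
Bob      | 1976.23   
Eve      | 1691.725  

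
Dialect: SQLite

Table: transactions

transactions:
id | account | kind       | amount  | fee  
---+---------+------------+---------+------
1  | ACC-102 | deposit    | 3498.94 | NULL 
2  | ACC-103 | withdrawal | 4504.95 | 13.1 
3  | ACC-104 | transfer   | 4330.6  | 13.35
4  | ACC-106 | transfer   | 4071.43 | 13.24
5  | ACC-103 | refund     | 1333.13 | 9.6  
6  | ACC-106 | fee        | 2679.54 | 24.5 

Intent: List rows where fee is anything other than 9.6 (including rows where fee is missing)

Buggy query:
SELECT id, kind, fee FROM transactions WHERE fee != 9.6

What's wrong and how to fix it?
Bug: 'fee != 9.6' is unknown when fee is NULL, so NULL rows are silently excluded

Fix: Add an explicit OR fee IS NULL to include the missing-value rows

Corrected query:
SELECT id, kind, fee FROM transactions WHERE fee != 9.6 OR fee IS NULL

Result:
id | kind       | fee  
---+------------+------
1  | deposit    | NULL 
2  | withdrawal | 13.1 
3  | transfer   | 13.35
4  | transfer   | 13.24
6  | fee        | 24.5 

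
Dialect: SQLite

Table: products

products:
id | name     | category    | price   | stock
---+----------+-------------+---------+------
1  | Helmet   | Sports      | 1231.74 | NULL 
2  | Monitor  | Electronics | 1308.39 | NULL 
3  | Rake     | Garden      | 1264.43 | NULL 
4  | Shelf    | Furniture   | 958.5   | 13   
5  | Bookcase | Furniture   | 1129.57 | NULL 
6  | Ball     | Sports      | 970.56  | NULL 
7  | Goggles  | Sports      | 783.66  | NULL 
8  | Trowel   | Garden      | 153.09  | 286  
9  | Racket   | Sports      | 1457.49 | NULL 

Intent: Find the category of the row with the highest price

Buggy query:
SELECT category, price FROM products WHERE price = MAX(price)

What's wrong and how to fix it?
Bug: WHERE is evaluated per row; an aggregate over the whole table isn't defined there

Fix: Use a subquery: WHERE price = (SELECT MAX(price) FROM products)

Corrected query:
SELECT category, price FROM products WHERE price = (SELECT MAX(price) FROM products)

Result:
category | price  
---------+--------
Sports   | 1457.49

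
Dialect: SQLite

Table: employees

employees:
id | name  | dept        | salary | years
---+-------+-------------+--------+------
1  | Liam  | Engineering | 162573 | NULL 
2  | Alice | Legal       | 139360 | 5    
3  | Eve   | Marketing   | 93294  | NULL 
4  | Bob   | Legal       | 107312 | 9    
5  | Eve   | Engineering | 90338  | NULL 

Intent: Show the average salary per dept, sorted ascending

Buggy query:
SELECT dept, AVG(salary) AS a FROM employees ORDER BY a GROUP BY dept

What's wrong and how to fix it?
Bug: ORDER BY appears before GROUP BY; SQL clause order requires GROUP BY first

Fix: Move ORDER BY to the end, after GROUP BY

Corrected query:
SELECT dept, AVG(salary) AS a FROM employees GROUP BY dept ORDER BY a

Result:
dept        | a       
------------+---------
Marketing   | 93294   
Legal       | 123336  
Engineering | 126455.5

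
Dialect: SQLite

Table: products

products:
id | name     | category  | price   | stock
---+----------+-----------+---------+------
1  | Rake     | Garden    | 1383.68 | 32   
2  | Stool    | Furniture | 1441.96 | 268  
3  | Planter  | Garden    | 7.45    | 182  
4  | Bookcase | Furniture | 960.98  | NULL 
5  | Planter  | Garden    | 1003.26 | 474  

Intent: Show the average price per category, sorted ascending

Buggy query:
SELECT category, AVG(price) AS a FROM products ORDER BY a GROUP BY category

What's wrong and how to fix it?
Bug: ORDER BY appears before GROUP BY; SQL clause order requires GROUP BY first

Fix: Move ORDER BY to the end, after GROUP BY

Corrected query:
SELECT category, AVG(price) AS a FROM products GROUP BY category ORDER BY a

Result:
category  | a      
----------+--------
Garden    | 798.13 
Furniture | 1201.47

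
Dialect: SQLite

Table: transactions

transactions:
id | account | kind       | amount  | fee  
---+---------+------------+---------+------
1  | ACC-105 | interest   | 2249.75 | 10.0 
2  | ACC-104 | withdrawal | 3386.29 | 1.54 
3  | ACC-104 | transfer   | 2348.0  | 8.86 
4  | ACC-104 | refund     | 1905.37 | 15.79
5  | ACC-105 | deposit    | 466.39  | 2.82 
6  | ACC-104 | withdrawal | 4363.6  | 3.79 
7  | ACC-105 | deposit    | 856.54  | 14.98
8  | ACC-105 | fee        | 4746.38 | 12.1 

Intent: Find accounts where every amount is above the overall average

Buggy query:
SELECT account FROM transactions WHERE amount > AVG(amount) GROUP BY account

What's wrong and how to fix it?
Bug: WHERE evaluates per row before aggregation, so AVG() is unavailable

Fix: Use a subquery for AVG and a HAVING MIN(...) filter so the condition holds for every row in the group

Corrected query:
SELECT account FROM transactions GROUP BY account HAVING MIN(amount) > (SELECT AVG(amount) FROM transactions)

Result:
(no rows)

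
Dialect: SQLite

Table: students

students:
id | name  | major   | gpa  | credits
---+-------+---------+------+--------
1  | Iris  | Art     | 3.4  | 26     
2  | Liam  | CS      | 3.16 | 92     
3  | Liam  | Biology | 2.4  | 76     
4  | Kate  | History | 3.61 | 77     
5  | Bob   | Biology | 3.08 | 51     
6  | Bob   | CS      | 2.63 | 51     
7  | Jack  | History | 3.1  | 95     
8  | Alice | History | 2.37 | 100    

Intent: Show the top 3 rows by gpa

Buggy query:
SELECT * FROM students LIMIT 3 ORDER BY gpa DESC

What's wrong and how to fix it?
Bug: LIMIT must come after ORDER BY

Fix: Swap the clauses: ORDER BY first, then LIMIT

Corrected query:
SELECT * FROM students ORDER BY gpa DESC LIMIT 3

Result:
id | name | major   | gpa  | credits
---+------+---------+------+--------
4  | Kate | History | 3.61 | 77     
1  | Iris | Art     | 3.4  | 26     
2  | Liam | CS      | 3.16 | 92     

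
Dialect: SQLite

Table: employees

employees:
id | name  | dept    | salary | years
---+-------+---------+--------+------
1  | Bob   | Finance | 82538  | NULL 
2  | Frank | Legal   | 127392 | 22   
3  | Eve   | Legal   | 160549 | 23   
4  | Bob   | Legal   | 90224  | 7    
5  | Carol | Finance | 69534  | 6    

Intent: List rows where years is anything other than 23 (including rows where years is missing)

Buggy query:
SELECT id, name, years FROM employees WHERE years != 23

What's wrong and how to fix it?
Bug: Inequality against NULL is unknown, not true; rows with NULL are dropped

Fix: Handle NULL separately with IS NULL alongside the inequality

Corrected query:
SELECT id, name, years FROM employees WHERE years != 23 OR years IS NULL

Result:
id | name  | years
---+-------+------
1  | Bob   | NULL 
2  | Frank | 22   
4  | Bob   | 7    
5  | Carol | 6    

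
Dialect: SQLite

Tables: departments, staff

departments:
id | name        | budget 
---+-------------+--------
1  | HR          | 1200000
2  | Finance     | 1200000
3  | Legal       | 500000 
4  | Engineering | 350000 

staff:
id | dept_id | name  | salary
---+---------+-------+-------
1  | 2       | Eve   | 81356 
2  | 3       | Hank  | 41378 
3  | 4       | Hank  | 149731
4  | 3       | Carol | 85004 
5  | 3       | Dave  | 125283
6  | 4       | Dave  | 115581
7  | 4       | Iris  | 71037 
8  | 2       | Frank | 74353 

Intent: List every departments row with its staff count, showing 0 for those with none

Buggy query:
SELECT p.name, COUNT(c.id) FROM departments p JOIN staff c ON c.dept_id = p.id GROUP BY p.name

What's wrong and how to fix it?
Bug: An inner join excludes parents with zero children

Fix: Switch to LEFT JOIN to retain unmatched parent rows

Corrected query:
SELECT p.name, COUNT(c.id) FROM departments p LEFT JOIN staff c ON c.dept_id = p.id GROUP BY p.name

Result:
name        | COUNT(c.id)
------------+------------
Engineering | 3          
Finance     | 2          
HR          | 0          
Legal       | 3          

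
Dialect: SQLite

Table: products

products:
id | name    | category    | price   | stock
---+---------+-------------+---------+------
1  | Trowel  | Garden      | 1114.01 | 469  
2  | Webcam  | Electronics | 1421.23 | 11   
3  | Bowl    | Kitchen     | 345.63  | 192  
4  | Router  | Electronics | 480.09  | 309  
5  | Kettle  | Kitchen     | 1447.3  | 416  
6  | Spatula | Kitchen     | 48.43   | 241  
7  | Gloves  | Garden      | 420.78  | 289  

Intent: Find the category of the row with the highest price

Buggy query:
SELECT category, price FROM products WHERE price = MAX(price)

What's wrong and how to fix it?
Bug: MAX(price) is an aggregate and cannot be used directly in WHERE

Fix: Wrap MAX in a scalar subquery so WHERE compares against a single value

Corrected query:
SELECT category, price FROM products WHERE price = (SELECT MAX(price) FROM products)

Result:
category | price 
---------+-------
Kitchen  | 1447.3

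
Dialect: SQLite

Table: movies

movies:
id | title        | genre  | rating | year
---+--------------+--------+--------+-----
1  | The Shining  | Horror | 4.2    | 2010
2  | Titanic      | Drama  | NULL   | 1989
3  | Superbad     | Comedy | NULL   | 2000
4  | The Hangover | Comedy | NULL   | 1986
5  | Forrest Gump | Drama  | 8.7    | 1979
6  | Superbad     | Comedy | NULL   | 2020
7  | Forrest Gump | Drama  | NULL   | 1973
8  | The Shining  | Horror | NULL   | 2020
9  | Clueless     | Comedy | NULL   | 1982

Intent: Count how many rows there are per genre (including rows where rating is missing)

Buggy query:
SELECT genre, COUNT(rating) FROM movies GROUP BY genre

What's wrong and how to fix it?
Bug: COUNT(rating) skips NULLs, so groups with missing rating are undercounted

Fix: Replace COUNT(rating) with COUNT(*)

Corrected query:
SELECT genre, COUNT(*) FROM movies GROUP BY genre

Result:
genre  | COUNT(*)
-------+---------
Comedy | 4       
Drama  | 3       
Horror | 2       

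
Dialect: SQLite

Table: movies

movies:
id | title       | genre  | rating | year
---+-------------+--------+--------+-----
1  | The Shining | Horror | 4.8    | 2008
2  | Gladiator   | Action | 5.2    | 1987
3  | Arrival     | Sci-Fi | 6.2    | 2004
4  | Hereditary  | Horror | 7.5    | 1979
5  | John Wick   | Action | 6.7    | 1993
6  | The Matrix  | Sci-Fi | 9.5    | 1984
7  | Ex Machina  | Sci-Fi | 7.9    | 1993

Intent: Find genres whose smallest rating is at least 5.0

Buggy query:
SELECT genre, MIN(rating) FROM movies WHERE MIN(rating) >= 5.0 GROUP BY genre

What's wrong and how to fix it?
Bug: Aggregates like MIN are computed per group after WHERE runs

Fix: Replace WHERE with HAVING after the GROUP BY

Corrected query:
SELECT genre, MIN(rating) FROM movies GROUP BY genre HAVING MIN(rating) >= 5.0

Result:
genre  | MIN(rating)
-------+------------
Action | 5.2        
Sci-Fi | 6.2        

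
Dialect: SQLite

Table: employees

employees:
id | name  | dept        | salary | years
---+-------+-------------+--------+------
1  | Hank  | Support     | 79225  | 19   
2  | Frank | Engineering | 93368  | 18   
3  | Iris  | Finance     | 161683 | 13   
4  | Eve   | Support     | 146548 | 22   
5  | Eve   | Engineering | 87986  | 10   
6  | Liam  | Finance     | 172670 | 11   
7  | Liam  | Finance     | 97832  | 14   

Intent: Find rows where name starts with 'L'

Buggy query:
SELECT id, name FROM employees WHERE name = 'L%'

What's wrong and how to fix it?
Bug: '=' compares the literal string including the % character; pattern matching needs LIKE

Fix: Use LIKE for wildcard pattern matching

Corrected query:
SELECT id, name FROM employees WHERE name LIKE 'L%'

Result:
id | name
---+-----
6  | Liam
7  | Liam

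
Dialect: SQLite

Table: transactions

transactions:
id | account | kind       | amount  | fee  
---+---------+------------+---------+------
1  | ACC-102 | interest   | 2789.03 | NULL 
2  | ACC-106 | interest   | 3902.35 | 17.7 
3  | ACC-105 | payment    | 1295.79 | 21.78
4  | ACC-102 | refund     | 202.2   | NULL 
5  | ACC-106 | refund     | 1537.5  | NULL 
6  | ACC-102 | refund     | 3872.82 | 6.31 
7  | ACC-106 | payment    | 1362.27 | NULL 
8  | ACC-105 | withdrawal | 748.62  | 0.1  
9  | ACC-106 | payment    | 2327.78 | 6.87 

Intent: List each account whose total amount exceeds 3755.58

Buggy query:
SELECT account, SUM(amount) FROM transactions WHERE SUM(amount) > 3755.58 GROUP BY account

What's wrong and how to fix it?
Bug: SUM(amount) is an aggregate, but WHERE filters rows before aggregation

Fix: Move the aggregate condition to a HAVING clause

Corrected query:
SELECT account, SUM(amount) FROM transactions GROUP BY account HAVING SUM(amount) > 3755.58

Result:
account | SUM(amount)
--------+------------
ACC-102 | 6864.05    
ACC-106 | 9129.9     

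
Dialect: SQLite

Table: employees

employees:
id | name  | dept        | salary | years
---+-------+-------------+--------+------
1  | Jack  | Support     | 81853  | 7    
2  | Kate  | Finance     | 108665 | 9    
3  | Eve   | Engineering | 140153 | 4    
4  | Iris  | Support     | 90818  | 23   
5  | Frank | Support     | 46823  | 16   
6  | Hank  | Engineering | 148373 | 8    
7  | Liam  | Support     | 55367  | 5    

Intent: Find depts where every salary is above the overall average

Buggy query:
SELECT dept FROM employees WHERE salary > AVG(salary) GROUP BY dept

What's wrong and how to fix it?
Bug: WHERE evaluates per row before aggregation, so AVG() is unavailable

Fix: Use a subquery for AVG and a HAVING MIN(...) filter so the condition holds for every row in the group

Corrected query:
SELECT dept FROM employees GROUP BY dept HAVING MIN(salary) > (SELECT AVG(salary) FROM employees)

Result:
dept       
-----------
Engineering
Finance    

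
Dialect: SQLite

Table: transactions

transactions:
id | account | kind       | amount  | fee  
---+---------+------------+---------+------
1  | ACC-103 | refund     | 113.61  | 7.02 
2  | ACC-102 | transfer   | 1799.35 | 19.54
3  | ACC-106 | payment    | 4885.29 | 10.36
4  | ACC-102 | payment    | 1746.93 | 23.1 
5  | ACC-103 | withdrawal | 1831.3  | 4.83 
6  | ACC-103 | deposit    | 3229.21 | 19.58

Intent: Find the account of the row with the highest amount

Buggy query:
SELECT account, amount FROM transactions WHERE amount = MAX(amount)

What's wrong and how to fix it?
Bug: WHERE is evaluated per row; an aggregate over the whole table isn't defined there

Fix: Wrap MAX in a scalar subquery so WHERE compares against a single value

Corrected query:
SELECT account, amount FROM transactions WHERE amount = (SELECT MAX(amount) FROM transactions)

Result:
account | amount 
--------+--------
ACC-106 | 4885.29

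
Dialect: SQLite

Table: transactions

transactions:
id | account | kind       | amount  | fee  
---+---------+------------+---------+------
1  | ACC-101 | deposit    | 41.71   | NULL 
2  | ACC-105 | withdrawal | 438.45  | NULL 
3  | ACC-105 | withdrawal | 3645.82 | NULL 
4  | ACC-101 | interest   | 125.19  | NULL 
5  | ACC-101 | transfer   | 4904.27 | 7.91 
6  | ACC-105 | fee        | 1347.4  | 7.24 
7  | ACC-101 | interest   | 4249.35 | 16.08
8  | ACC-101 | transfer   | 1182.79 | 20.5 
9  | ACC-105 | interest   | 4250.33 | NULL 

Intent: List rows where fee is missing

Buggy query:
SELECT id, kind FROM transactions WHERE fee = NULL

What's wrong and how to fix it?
Bug: Comparing to NULL with '=' never matches; NULL = NULL is unknown, not true

Fix: Replace '= NULL' with 'IS NULL'

Corrected query:
SELECT id, kind FROM transactions WHERE fee IS NULL

Result:
id | kind      
---+-----------
1  | deposit   
2  | withdrawal
3  | withdrawal
4  | interest  
9  | interest  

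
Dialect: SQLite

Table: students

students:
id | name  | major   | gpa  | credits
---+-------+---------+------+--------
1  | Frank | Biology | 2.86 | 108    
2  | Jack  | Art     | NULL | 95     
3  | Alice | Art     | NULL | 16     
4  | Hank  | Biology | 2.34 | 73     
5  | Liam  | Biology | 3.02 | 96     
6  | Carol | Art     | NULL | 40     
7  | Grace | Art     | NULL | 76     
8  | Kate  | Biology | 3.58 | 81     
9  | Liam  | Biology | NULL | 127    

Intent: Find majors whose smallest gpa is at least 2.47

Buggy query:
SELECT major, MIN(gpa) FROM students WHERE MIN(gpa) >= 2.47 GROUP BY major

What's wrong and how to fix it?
Bug: Aggregates like MIN are computed per group after WHERE runs

Fix: Replace WHERE with HAVING after the GROUP BY

Corrected query:
SELECT major, MIN(gpa) FROM students GROUP BY major HAVING MIN(gpa) >= 2.47

Result:
(no rows)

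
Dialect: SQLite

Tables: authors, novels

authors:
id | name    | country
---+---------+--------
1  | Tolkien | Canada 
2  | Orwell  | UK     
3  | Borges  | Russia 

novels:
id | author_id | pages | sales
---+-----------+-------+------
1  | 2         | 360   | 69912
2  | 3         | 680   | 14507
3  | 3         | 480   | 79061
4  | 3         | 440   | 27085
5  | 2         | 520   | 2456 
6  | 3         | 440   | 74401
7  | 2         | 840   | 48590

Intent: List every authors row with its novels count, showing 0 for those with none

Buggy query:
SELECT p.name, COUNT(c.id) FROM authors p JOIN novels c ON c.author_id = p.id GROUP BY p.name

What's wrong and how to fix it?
Bug: INNER JOIN drops authors rows that have no matching novels rows

Fix: Switch to LEFT JOIN to retain unmatched parent rows

Corrected query:
SELECT p.name, COUNT(c.id) FROM authors p LEFT JOIN novels c ON c.author_id = p.id GROUP BY p.name

Result:
name    | COUNT(c.id)
--------+------------
Borges  | 4          
Orwell  | 3          
Tolkien | 0          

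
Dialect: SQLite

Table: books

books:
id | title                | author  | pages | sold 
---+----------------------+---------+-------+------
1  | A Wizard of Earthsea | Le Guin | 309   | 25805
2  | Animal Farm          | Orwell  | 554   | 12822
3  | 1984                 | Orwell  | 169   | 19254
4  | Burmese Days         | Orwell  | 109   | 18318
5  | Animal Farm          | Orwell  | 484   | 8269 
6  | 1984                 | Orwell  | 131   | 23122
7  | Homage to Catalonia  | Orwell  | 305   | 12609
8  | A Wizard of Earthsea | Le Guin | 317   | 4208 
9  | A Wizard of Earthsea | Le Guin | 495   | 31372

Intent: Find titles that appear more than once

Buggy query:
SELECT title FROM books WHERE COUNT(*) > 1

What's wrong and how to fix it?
Bug: COUNT(*) is an aggregate and cannot be used in WHERE

Fix: GROUP BY title, then filter groups with HAVING COUNT(*) > 1

Corrected query:
SELECT title FROM books GROUP BY title HAVING COUNT(*) > 1

Result:
title               
--------------------
1984                
A Wizard of Earthsea
Animal Farm         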